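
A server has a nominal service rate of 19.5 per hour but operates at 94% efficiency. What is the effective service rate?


Effective rate = mu * efficiency = 19.5 * 0.94 = 18.33 per hour

18.33 per hour


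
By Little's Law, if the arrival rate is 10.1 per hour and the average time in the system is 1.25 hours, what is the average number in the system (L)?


L = lambda * W = 10.1 * 1.25 = 12.63

12.63


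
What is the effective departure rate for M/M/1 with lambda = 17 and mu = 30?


For a stable queue (lambda < mu), throughput = lambda = 17 per hour

17 per hour


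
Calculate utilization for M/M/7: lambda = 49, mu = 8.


rho = lambda/(c*mu) = 49/(7*8) = 0.875

0.875


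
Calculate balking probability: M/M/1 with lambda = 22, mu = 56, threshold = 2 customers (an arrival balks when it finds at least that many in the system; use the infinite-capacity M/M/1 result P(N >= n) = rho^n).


P(N >= 2) = rho^2 = (22/56)^2 = 0.1543

0.1543


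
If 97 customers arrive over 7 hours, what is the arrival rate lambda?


lambda = total arrivals / time = 97 / 7 = 13.86 per hour

13.86 per hour


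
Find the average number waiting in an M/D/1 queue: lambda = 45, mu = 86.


M/D/1: Lq = rho^2 / (2*(1-rho)) where rho = 45/86; Lq = 0.29

0.29


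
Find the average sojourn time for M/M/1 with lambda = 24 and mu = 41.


W = 1/(mu - lambda) = 1/(41 - 24) = 0.0588 hours

0.0588 hours


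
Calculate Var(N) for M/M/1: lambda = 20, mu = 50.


rho = 20/50; Var(N) = rho/(1-rho)^2 = 1.11

1.11


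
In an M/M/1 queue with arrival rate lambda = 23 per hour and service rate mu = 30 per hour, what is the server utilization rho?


rho = lambda/mu = 23/30 = 0.7667

0.7667


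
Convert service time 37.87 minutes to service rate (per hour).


mu = 60 / avg_service_time = 60 / 37.87 = 1.58 per hour

1.58 per hour


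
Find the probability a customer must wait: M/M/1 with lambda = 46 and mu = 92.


P(wait) = rho = lambda/mu = 46/92 = 0.5

0.5


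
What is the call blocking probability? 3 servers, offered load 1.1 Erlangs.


B(N,A) = (A^N/N!) / sum(A^k/k!, k=0..N) with N=3, A=1.1 = 0.0758

0.0758


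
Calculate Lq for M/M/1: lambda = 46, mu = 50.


rho = 46/50; Lq = rho^2/(1-rho) = 10.58

10.58


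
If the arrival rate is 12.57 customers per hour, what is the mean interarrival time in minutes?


Mean interarrival time = 60/lambda = 60/12.57 = 4.77 minutes

4.77 minutes


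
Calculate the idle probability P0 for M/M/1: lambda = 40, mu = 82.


P0 = 1 - rho = 1 - 40/82 = 0.5122

0.5122


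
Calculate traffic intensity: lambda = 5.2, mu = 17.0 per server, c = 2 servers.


rho = lambda / (c * mu) = 5.2 / (2 * 17.0) = 0.1529

0.1529


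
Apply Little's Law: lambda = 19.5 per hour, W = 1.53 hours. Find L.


L = lambda * W = 19.5 * 1.53 = 29.84

29.84


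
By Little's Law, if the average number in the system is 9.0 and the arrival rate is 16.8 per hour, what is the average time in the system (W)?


W = L / lambda = 9.0 / 16.8 = 0.5357 hours

0.5357 hours


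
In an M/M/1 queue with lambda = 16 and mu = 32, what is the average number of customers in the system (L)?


rho = 16/32; L = rho/(1-rho) = 1.0

1.0


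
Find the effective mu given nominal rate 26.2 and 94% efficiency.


Effective rate = mu * efficiency = 26.2 * 0.94 = 24.63 per hour

24.63 per hour


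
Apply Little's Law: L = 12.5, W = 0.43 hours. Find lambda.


lambda = L / W = 12.5 / 0.43 = 29.07 per hour

29.07 per hour


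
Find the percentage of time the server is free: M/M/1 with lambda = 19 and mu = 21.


Idle fraction = (1 - rho) * 100 = (1 - 19/21) * 100 = 9.5%

9.5%


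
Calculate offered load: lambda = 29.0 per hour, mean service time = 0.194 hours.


Offered load a = lambda * E[S] = 29.0 * 0.194 = 5.63 Erlangs

5.63 Erlangs


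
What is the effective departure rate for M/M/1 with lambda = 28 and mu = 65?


For a stable queue (lambda < mu), throughput = lambda = 28 per hour

28 per hour


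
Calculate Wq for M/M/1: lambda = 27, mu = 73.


rho = 27/73; Wq = rho/(mu - lambda) = 0.008 hours

0.008 hours


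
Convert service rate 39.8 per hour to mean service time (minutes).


Mean service time = 60/mu = 60/39.8 = 1.51 minutes

1.51 minutes


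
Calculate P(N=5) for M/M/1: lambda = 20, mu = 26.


rho = 20/26; P(n) = (1-rho)*rho^n = (1-20/26)*(20/26)^5 = 0.0622

0.0622


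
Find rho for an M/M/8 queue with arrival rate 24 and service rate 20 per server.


rho = lambda/(c*mu) = 24/(8*20) = 0.15

0.15


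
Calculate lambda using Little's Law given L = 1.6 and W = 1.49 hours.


lambda = L / W = 1.6 / 1.49 = 1.07 per hour

1.07 per hour


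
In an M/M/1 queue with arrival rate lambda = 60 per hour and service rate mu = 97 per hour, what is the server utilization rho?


rho = lambda/mu = 60/97 = 0.6186

0.6186


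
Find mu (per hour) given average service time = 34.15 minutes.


mu = 60 / avg_service_time = 60 / 34.15 = 1.76 per hour

1.76 per hour


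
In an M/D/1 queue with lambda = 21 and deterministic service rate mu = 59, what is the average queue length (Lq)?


M/D/1: Lq = rho^2 / (2*(1-rho)) where rho = 21/59; Lq = 0.1

0.1


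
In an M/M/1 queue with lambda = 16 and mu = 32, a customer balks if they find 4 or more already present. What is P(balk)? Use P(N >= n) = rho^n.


P(N >= 4) = rho^4 = (16/32)^4 = 0.0625

0.0625


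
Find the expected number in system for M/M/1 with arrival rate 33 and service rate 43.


rho = 33/43; L = rho/(1-rho) = 3.3

3.3


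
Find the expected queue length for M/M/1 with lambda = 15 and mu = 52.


rho = 15/52; Lq = rho^2/(1-rho) = 0.12

0.12


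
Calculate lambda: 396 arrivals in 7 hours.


lambda = total arrivals / time = 396 / 7 = 56.57 per hour

56.57 per hour


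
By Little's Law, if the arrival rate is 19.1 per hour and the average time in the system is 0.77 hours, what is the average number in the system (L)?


L = lambda * W = 19.1 * 0.77 = 14.71

14.71


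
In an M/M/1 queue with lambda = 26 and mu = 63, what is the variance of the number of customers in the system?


rho = 26/63; Var(N) = rho/(1-rho)^2 = 1.2

1.2


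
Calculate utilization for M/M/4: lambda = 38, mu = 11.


rho = lambda/(c*mu) = 38/(4*11) = 0.8636

0.8636


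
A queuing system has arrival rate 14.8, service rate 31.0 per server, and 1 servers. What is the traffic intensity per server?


rho = lambda / (c * mu) = 14.8 / (1 * 31.0) = 0.4774

0.4774


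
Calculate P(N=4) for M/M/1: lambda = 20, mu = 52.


rho = 20/52; P(n) = (1-rho)*rho^n = (1-20/52)*(20/52)^4 = 0.0135

0.0135


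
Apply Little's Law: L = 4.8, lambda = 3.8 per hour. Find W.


W = L / lambda = 4.8 / 3.8 = 1.2632 hours

1.2632 hours


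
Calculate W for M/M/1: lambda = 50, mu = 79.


W = 1/(mu - lambda) = 1/(79 - 50) = 0.0345 hours

0.0345 hours


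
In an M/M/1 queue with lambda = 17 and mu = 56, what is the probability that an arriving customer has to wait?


P(wait) = rho = lambda/mu = 17/56 = 0.3036

0.3036


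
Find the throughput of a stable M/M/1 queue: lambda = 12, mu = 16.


For a stable queue (lambda < mu), throughput = lambda = 12 per hour

12 per hour


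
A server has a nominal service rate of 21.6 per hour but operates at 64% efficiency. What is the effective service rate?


Effective rate = mu * efficiency = 21.6 * 0.64 = 13.82 per hour

13.82 per hour


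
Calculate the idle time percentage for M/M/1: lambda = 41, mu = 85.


Idle fraction = (1 - rho) * 100 = (1 - 41/85) * 100 = 51.8%

51.8%


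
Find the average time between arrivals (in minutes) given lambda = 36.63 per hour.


Mean interarrival time = 60/lambda = 60/36.63 = 1.64 minutes

1.64 minutes


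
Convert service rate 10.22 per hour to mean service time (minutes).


Mean service time = 60/mu = 60/10.22 = 5.87 minutes

5.87 minutes


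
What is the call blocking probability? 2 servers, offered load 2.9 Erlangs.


B(N,A) = (A^N/N!) / sum(A^k/k!, k=0..N) with N=2, A=2.9 = 0.5188

0.5188


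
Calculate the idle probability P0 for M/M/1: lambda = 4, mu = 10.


P0 = 1 - rho = 1 - 4/10 = 0.6

0.6


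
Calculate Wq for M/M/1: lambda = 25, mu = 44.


rho = 25/44; Wq = rho/(mu - lambda) = 0.0299 hours

0.0299 hours


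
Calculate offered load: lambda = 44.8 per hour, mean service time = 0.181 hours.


Offered load a = lambda * E[S] = 44.8 * 0.181 = 8.11 Erlangs

8.11 Erlangs


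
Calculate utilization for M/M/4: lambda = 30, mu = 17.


rho = lambda/(c*mu) = 30/(4*17) = 0.4412

0.4412


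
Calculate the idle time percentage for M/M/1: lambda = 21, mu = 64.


Idle fraction = (1 - rho) * 100 = (1 - 21/64) * 100 = 67.2%

67.2%


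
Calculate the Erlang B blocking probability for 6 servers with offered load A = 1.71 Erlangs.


B(N,A) = (A^N/N!) / sum(A^k/k!, k=0..N) with N=6, A=1.71 = 0.0063

0.0063


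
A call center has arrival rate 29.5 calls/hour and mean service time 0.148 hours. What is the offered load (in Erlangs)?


Offered load a = lambda * E[S] = 29.5 * 0.148 = 4.37 Erlangs

4.37 Erlangs


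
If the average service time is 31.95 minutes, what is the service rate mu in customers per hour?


mu = 60 / avg_service_time = 60 / 31.95 = 1.88 per hour

1.88 per hour


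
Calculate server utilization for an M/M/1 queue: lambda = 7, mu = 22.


rho = lambda/mu = 7/22 = 0.3182

0.3182


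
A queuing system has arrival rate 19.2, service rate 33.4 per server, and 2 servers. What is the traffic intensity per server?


rho = lambda / (c * mu) = 19.2 / (2 * 33.4) = 0.2874

0.2874


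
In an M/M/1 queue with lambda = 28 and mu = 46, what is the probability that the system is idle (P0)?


P0 = 1 - rho = 1 - 28/46 = 0.3913

0.3913


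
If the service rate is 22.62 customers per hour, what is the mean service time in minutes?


Mean service time = 60/mu = 60/22.62 = 2.65 minutes

2.65 minutes


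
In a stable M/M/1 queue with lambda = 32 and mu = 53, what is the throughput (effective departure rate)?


For a stable queue (lambda < mu), throughput = lambda = 32 per hour

32 per hour


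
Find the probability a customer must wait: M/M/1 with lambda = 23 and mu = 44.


P(wait) = rho = lambda/mu = 23/44 = 0.5227

0.5227


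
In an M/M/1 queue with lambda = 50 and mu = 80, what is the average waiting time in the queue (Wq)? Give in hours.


rho = 50/80; Wq = rho/(mu - lambda) = 0.0208 hours

0.0208 hours


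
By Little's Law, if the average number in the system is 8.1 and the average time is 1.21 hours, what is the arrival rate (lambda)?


lambda = L / W = 8.1 / 1.21 = 6.69 per hour

6.69 per hour


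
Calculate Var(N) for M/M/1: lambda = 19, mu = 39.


rho = 19/39; Var(N) = rho/(1-rho)^2 = 1.85

1.85


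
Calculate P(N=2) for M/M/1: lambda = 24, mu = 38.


rho = 24/38; P(n) = (1-rho)*rho^n = (1-24/38)*(24/38)^2 = 0.147

0.147


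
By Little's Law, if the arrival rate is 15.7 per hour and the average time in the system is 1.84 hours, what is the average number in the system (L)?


L = lambda * W = 15.7 * 1.84 = 28.89

28.89


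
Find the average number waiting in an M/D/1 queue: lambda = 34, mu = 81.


M/D/1: Lq = rho^2 / (2*(1-rho)) where rho = 34/81; Lq = 0.15

0.15


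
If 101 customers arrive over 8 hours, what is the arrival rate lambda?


lambda = total arrivals / time = 101 / 8 = 12.63 per hour

12.63 per hour


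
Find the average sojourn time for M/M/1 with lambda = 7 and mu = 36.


W = 1/(mu - lambda) = 1/(36 - 7) = 0.0345 hours

0.0345 hours


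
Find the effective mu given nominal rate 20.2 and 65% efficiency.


Effective rate = mu * efficiency = 20.2 * 0.65 = 13.13 per hour

13.13 per hour


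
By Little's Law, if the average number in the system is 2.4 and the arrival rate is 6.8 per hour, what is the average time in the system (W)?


W = L / lambda = 2.4 / 6.8 = 0.3529 hours

0.3529 hours


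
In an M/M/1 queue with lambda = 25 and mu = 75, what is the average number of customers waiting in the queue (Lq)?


rho = 25/75; Lq = rho^2/(1-rho) = 0.17

0.17


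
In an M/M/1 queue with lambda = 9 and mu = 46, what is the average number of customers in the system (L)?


rho = 9/46; L = rho/(1-rho) = 0.24

0.24


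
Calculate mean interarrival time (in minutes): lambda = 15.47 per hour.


Mean interarrival time = 60/lambda = 60/15.47 = 3.88 minutes

3.88 minutes


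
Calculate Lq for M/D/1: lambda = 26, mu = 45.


M/D/1: Lq = rho^2 / (2*(1-rho)) where rho = 26/45; Lq = 0.4

0.4


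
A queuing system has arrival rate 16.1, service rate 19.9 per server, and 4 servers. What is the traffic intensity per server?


rho = lambda / (c * mu) = 16.1 / (4 * 19.9) = 0.2023

0.2023


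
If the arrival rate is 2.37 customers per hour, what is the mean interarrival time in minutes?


Mean interarrival time = 60/lambda = 60/2.37 = 25.32 minutes

25.32 minutes


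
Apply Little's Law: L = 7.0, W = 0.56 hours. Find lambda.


lambda = L / W = 7.0 / 0.56 = 12.5 per hour

12.5 per hour


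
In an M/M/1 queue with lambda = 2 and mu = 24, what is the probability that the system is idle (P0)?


P0 = 1 - rho = 1 - 2/24 = 0.9167

0.9167


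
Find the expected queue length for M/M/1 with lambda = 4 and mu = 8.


rho = 4/8; Lq = rho^2/(1-rho) = 0.5

0.5


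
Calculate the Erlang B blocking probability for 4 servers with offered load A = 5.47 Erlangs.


B(N,A) = (A^N/N!) / sum(A^k/k!, k=0..N) with N=4, A=5.47 = 0.4337

0.4337


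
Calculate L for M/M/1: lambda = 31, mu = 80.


rho = 31/80; L = rho/(1-rho) = 0.63

0.63


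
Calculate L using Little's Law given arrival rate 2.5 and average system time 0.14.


L = lambda * W = 2.5 * 0.14 = 0.35

0.35


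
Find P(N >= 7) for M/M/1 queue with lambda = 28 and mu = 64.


P(N >= 7) = rho^7 = (28/64)^7 = 0.0031

0.0031


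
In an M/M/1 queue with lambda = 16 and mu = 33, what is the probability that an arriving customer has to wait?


P(wait) = rho = lambda/mu = 16/33 = 0.4848

0.4848


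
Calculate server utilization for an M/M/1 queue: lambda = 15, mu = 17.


rho = lambda/mu = 15/17 = 0.8824

0.8824


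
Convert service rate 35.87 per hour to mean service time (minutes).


Mean service time = 60/mu = 60/35.87 = 1.67 minutes

1.67 minutes


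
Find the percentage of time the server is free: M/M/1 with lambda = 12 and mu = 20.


Idle fraction = (1 - rho) * 100 = (1 - 12/20) * 100 = 40.0%

40.0%


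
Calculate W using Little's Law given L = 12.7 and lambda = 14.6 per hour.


W = L / lambda = 12.7 / 14.6 = 0.8699 hours

0.8699 hours


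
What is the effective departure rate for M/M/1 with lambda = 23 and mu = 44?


For a stable queue (lambda < mu), throughput = lambda = 23 per hour

23 per hour


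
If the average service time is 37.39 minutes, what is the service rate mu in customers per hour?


mu = 60 / avg_service_time = 60 / 37.39 = 1.6 per hour

1.6 per hour


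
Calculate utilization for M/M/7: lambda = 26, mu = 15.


rho = lambda/(c*mu) = 26/(7*15) = 0.2476

0.2476


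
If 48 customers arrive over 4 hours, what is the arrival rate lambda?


lambda = total arrivals / time = 48 / 4 = 12.0 per hour

12.0 per hour


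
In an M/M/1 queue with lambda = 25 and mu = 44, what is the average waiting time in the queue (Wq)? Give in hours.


rho = 25/44; Wq = rho/(mu - lambda) = 0.0299 hours

0.0299 hours


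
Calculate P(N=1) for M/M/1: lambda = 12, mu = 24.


rho = 12/24; P(n) = (1-rho)*rho^n = (1-12/24)*(12/24)^1 = 0.25

0.25


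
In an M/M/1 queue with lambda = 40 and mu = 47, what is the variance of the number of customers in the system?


rho = 40/47; Var(N) = rho/(1-rho)^2 = 38.37

38.37


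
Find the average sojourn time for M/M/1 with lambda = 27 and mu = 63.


W = 1/(mu - lambda) = 1/(63 - 27) = 0.0278 hours

0.0278 hours


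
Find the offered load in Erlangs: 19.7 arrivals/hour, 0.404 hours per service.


Offered load a = lambda * E[S] = 19.7 * 0.404 = 7.96 Erlangs

7.96 Erlangs


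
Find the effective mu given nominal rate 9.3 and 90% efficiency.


Effective rate = mu * efficiency = 9.3 * 0.9 = 8.37 per hour

8.37 per hour


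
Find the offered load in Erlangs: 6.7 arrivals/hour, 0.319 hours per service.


Offered load a = lambda * E[S] = 6.7 * 0.319 = 2.14 Erlangs

2.14 Erlangs


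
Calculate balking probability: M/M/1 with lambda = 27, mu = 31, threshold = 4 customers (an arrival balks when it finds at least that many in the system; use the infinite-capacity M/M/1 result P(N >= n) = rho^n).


P(N >= 4) = rho^4 = (27/31)^4 = 0.5755

0.5755


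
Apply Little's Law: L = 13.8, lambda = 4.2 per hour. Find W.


W = L / lambda = 13.8 / 4.2 = 3.2857 hours

3.2857 hours


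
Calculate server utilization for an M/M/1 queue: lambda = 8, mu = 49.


rho = lambda/mu = 8/49 = 0.1633

0.1633


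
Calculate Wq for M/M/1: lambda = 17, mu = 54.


rho = 17/54; Wq = rho/(mu - lambda) = 0.0085 hours

0.0085 hours


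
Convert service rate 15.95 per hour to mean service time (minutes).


Mean service time = 60/mu = 60/15.95 = 3.76 minutes

3.76 minutes


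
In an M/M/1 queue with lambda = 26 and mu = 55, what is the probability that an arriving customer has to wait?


P(wait) = rho = lambda/mu = 26/55 = 0.4727

0.4727


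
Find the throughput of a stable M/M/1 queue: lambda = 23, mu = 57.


For a stable queue (lambda < mu), throughput = lambda = 23 per hour

23 per hour


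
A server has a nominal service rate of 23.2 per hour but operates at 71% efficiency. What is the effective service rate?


Effective rate = mu * efficiency = 23.2 * 0.71 = 16.47 per hour

16.47 per hour


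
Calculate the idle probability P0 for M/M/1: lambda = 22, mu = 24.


P0 = 1 - rho = 1 - 22/24 = 0.0833

0.0833


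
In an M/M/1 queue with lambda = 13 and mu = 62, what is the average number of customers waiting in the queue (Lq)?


rho = 13/62; Lq = rho^2/(1-rho) = 0.06

0.06


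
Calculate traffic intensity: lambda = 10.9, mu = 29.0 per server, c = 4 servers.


rho = lambda / (c * mu) = 10.9 / (4 * 29.0) = 0.094

0.094


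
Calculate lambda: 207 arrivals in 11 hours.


lambda = total arrivals / time = 207 / 11 = 18.82 per hour

18.82 per hour


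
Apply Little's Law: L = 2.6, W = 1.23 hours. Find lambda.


lambda = L / W = 2.6 / 1.23 = 2.11 per hour

2.11 per hour


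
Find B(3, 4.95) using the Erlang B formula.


B(N,A) = (A^N/N!) / sum(A^k/k!, k=0..N) with N=3, A=4.95 = 0.5262

0.5262


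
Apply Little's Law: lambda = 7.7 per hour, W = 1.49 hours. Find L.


L = lambda * W = 7.7 * 1.49 = 11.47

11.47


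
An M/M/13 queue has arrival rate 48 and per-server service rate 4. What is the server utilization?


rho = lambda/(c*mu) = 48/(13*4) = 0.9231

0.9231


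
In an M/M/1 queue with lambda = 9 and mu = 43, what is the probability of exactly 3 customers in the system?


rho = 9/43; P(n) = (1-rho)*rho^n = (1-9/43)*(9/43)^3 = 0.0072

0.0072


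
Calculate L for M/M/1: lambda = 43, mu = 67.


rho = 43/67; L = rho/(1-rho) = 1.79

1.79


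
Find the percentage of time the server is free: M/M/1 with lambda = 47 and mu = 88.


Idle fraction = (1 - rho) * 100 = (1 - 47/88) * 100 = 46.6%

46.6%


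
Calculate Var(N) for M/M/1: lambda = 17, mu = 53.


rho = 17/53; Var(N) = rho/(1-rho)^2 = 0.7

0.7


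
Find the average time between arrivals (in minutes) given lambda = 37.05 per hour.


Mean interarrival time = 60/lambda = 60/37.05 = 1.62 minutes

1.62 minutes


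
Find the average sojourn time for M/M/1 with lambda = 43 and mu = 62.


W = 1/(mu - lambda) = 1/(62 - 43) = 0.0526 hours

0.0526 hours


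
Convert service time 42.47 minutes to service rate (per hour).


mu = 60 / avg_service_time = 60 / 42.47 = 1.41 per hour

1.41 per hour


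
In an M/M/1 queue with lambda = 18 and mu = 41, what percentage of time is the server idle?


Idle fraction = (1 - rho) * 100 = (1 - 18/41) * 100 = 56.1%

56.1%


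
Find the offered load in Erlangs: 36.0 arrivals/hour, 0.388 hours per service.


Offered load a = lambda * E[S] = 36.0 * 0.388 = 13.97 Erlangs

13.97 Erlangs


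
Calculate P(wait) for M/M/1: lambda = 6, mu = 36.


P(wait) = rho = lambda/mu = 6/36 = 0.1667

0.1667


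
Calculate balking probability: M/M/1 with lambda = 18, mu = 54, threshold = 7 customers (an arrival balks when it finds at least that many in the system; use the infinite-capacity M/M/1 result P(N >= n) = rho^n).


P(N >= 7) = rho^7 = (18/54)^7 = 0.0005

0.0005


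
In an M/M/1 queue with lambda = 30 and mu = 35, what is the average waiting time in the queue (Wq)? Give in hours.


rho = 30/35; Wq = rho/(mu - lambda) = 0.1714 hours

0.1714 hours


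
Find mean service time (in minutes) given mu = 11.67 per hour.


Mean service time = 60/mu = 60/11.67 = 5.14 minutes

5.14 minutes


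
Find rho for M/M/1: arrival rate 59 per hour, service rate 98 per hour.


rho = lambda/mu = 59/98 = 0.602

0.602


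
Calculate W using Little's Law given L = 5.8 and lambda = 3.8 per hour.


W = L / lambda = 5.8 / 3.8 = 1.5263 hours

1.5263 hours


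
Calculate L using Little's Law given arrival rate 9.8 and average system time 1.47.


L = lambda * W = 9.8 * 1.47 = 14.41

14.41


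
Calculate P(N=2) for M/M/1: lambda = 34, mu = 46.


rho = 34/46; P(n) = (1-rho)*rho^n = (1-34/46)*(34/46)^2 = 0.1425

0.1425


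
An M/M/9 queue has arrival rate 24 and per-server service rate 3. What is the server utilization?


rho = lambda/(c*mu) = 24/(9*3) = 0.8889

0.8889


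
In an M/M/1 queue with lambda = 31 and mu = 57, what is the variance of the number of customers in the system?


rho = 31/57; Var(N) = rho/(1-rho)^2 = 2.61

2.61


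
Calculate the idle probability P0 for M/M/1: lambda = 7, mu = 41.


P0 = 1 - rho = 1 - 7/41 = 0.8293

0.8293


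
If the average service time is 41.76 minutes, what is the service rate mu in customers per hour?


mu = 60 / avg_service_time = 60 / 41.76 = 1.44 per hour

1.44 per hour


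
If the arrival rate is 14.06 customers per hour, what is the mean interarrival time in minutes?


Mean interarrival time = 60/lambda = 60/14.06 = 4.27 minutes

4.27 minutes


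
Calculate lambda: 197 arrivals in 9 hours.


lambda = total arrivals / time = 197 / 9 = 21.89 per hour

21.89 per hour


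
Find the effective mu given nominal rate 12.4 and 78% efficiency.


Effective rate = mu * efficiency = 12.4 * 0.78 = 9.67 per hour

9.67 per hour


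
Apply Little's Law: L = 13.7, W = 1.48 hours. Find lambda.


lambda = L / W = 13.7 / 1.48 = 9.26 per hour

9.26 per hour


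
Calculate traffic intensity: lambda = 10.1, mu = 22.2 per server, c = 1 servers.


rho = lambda / (c * mu) = 10.1 / (1 * 22.2) = 0.455

0.455


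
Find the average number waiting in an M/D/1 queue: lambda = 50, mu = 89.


M/D/1: Lq = rho^2 / (2*(1-rho)) where rho = 50/89; Lq = 0.36

0.36


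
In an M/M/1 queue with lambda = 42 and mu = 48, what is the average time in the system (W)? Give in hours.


W = 1/(mu - lambda) = 1/(48 - 42) = 0.1667 hours

0.1667 hours


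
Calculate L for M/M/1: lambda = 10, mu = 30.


rho = 10/30; L = rho/(1-rho) = 0.5

0.5


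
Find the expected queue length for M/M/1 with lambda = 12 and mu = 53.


rho = 12/53; Lq = rho^2/(1-rho) = 0.07

0.07


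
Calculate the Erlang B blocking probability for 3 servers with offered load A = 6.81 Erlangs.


B(N,A) = (A^N/N!) / sum(A^k/k!, k=0..N) with N=3, A=6.81 = 0.6294

0.6294


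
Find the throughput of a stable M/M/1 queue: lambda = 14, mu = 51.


For a stable queue (lambda < mu), throughput = lambda = 14 per hour

14 per hour


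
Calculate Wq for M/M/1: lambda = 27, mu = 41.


rho = 27/41; Wq = rho/(mu - lambda) = 0.047 hours

0.047 hours


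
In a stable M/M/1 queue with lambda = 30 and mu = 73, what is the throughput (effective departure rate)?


For a stable queue (lambda < mu), throughput = lambda = 30 per hour

30 per hour


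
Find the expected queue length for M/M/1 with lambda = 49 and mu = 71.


rho = 49/71; Lq = rho^2/(1-rho) = 1.54

1.54


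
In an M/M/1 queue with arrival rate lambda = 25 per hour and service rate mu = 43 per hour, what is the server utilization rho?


rho = lambda/mu = 25/43 = 0.5814

0.5814


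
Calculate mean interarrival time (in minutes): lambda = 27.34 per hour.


Mean interarrival time = 60/lambda = 60/27.34 = 2.19 minutes

2.19 minutes


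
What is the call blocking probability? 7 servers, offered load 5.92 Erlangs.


B(N,A) = (A^N/N!) / sum(A^k/k!, k=0..N) with N=7, A=5.92 = 0.1798

0.1798


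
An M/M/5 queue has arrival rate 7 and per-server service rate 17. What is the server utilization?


rho = lambda/(c*mu) = 7/(5*17) = 0.0824

0.0824


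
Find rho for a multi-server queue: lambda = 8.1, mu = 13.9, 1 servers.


rho = lambda / (c * mu) = 8.1 / (1 * 13.9) = 0.5827

0.5827


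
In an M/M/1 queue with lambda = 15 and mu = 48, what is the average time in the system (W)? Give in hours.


W = 1/(mu - lambda) = 1/(48 - 15) = 0.0303 hours

0.0303 hours


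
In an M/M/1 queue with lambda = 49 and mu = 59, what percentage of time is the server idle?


Idle fraction = (1 - rho) * 100 = (1 - 49/59) * 100 = 16.9%

16.9%


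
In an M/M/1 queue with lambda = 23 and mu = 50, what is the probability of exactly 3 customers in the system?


rho = 23/50; P(n) = (1-rho)*rho^n = (1-23/50)*(23/50)^3 = 0.0526

0.0526


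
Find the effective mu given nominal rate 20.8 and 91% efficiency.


Effective rate = mu * efficiency = 20.8 * 0.91 = 18.93 per hour

18.93 per hour


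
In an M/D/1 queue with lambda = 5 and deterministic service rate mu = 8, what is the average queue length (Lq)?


M/D/1: Lq = rho^2 / (2*(1-rho)) where rho = 5/8; Lq = 0.52

0.52


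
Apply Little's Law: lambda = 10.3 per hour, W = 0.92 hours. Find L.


L = lambda * W = 10.3 * 0.92 = 9.48

9.48


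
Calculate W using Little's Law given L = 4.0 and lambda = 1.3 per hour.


W = L / lambda = 4.0 / 1.3 = 3.0769 hours

3.0769 hours


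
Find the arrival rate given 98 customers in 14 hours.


lambda = total arrivals / time = 98 / 14 = 7.0 per hour

7.0 per hour


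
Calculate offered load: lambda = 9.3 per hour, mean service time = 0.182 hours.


Offered load a = lambda * E[S] = 9.3 * 0.182 = 1.69 Erlangs

1.69 Erlangs


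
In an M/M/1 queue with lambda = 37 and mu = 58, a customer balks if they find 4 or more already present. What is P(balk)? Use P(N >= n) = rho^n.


P(N >= 4) = rho^4 = (37/58)^4 = 0.1656

0.1656


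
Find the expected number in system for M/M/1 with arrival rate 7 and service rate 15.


rho = 7/15; L = rho/(1-rho) = 0.88

0.88


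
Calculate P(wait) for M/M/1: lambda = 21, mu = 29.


P(wait) = rho = lambda/mu = 21/29 = 0.7241

0.7241


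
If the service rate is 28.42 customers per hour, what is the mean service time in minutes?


Mean service time = 60/mu = 60/28.42 = 2.11 minutes

2.11 minutes


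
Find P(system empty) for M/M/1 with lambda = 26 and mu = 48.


P0 = 1 - rho = 1 - 26/48 = 0.4583

0.4583


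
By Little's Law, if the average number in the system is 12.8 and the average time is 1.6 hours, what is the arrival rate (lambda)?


lambda = L / W = 12.8 / 1.6 = 8.0 per hour

8.0 per hour


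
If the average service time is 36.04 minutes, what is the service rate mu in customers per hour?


mu = 60 / avg_service_time = 60 / 36.04 = 1.66 per hour

1.66 per hour


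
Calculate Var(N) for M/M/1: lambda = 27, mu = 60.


rho = 27/60; Var(N) = rho/(1-rho)^2 = 1.49

1.49


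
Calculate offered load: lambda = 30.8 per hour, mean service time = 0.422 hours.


Offered load a = lambda * E[S] = 30.8 * 0.422 = 13.0 Erlangs

13.0 Erlangs


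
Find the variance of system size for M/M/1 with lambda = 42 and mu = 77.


rho = 42/77; Var(N) = rho/(1-rho)^2 = 2.64

2.64


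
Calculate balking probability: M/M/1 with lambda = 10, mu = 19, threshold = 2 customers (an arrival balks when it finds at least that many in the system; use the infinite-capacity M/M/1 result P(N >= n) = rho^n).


P(N >= 2) = rho^2 = (10/19)^2 = 0.277

0.277


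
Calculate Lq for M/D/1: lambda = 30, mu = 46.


M/D/1: Lq = rho^2 / (2*(1-rho)) where rho = 30/46; Lq = 0.61

0.61


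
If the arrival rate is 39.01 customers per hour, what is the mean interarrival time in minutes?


Mean interarrival time = 60/lambda = 60/39.01 = 1.54 minutes

1.54 minutes


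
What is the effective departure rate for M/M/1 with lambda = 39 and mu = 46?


For a stable queue (lambda < mu), throughput = lambda = 39 per hour

39 per hour


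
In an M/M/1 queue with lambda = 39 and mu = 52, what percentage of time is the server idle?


Idle fraction = (1 - rho) * 100 = (1 - 39/52) * 100 = 25.0%

25.0%


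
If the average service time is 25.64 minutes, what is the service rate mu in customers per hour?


mu = 60 / avg_service_time = 60 / 25.64 = 2.34 per hour

2.34 per hour


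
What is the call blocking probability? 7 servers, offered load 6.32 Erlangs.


B(N,A) = (A^N/N!) / sum(A^k/k!, k=0..N) with N=7, A=6.32 = 0.2058

0.2058


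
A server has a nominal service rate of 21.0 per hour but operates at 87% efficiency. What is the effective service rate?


Effective rate = mu * efficiency = 21.0 * 0.87 = 18.27 per hour

18.27 per hour


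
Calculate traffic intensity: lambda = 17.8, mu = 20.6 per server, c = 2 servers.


rho = lambda / (c * mu) = 17.8 / (2 * 20.6) = 0.432

0.432


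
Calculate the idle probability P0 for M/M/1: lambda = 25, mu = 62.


P0 = 1 - rho = 1 - 25/62 = 0.5968

0.5968


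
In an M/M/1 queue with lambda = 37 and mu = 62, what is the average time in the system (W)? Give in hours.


W = 1/(mu - lambda) = 1/(62 - 37) = 0.04 hours

0.04 hours


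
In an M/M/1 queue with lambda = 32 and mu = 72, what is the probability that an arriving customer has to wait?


P(wait) = rho = lambda/mu = 32/72 = 0.4444

0.4444


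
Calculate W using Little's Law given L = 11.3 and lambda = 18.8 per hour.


W = L / lambda = 11.3 / 18.8 = 0.6011 hours

0.6011 hours


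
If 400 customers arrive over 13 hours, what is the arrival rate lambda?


lambda = total arrivals / time = 400 / 13 = 30.77 per hour

30.77 per hour


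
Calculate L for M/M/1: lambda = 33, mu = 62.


rho = 33/62; L = rho/(1-rho) = 1.14

1.14


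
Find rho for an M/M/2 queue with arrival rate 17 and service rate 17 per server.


rho = lambda/(c*mu) = 17/(2*17) = 0.5

0.5


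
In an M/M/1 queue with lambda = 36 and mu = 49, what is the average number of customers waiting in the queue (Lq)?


rho = 36/49; Lq = rho^2/(1-rho) = 2.03

2.03


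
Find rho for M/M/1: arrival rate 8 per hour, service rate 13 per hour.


rho = lambda/mu = 8/13 = 0.6154

0.6154


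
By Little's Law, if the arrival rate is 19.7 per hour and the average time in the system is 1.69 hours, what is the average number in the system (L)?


L = lambda * W = 19.7 * 1.69 = 33.29

33.29


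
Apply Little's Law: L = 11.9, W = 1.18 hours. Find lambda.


lambda = L / W = 11.9 / 1.18 = 10.08 per hour

10.08 per hour


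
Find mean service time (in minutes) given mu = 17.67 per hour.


Mean service time = 60/mu = 60/17.67 = 3.4 minutes

3.4 minutes


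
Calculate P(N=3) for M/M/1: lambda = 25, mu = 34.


rho = 25/34; P(n) = (1-rho)*rho^n = (1-25/34)*(25/34)^3 = 0.1052

0.1052


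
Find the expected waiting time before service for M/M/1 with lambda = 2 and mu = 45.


rho = 2/45; Wq = rho/(mu - lambda) = 0.001 hours

0.001 hours


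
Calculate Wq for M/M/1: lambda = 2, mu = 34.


rho = 2/34; Wq = rho/(mu - lambda) = 0.0018 hours

0.0018 hours


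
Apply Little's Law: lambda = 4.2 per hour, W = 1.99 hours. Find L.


L = lambda * W = 4.2 * 1.99 = 8.36

8.36


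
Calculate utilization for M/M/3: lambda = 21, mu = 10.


rho = lambda/(c*mu) = 21/(3*10) = 0.7

0.7


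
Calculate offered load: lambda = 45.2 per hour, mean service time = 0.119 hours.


Offered load a = lambda * E[S] = 45.2 * 0.119 = 5.38 Erlangs

5.38 Erlangs


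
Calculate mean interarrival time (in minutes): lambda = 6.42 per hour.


Mean interarrival time = 60/lambda = 60/6.42 = 9.35 minutes

9.35 minutes


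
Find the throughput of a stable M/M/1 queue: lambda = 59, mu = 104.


For a stable queue (lambda < mu), throughput = lambda = 59 per hour

59 per hour


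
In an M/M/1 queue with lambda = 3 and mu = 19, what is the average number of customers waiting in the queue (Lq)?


rho = 3/19; Lq = rho^2/(1-rho) = 0.03

0.03


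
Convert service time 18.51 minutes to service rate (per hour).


mu = 60 / avg_service_time = 60 / 18.51 = 3.24 per hour

3.24 per hour


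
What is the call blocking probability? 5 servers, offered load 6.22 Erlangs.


B(N,A) = (A^N/N!) / sum(A^k/k!, k=0..N) with N=5, A=6.22 = 0.3755

0.3755


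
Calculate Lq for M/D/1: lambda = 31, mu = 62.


M/D/1: Lq = rho^2 / (2*(1-rho)) where rho = 31/62; Lq = 0.25

0.25


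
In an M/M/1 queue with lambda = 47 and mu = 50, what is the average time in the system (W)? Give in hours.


W = 1/(mu - lambda) = 1/(50 - 47) = 0.3333 hours

0.3333 hours


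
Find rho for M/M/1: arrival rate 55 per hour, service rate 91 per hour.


rho = lambda/mu = 55/91 = 0.6044

0.6044


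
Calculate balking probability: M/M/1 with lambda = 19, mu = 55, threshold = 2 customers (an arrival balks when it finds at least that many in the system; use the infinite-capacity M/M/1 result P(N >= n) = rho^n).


P(N >= 2) = rho^2 = (19/55)^2 = 0.1193

0.1193


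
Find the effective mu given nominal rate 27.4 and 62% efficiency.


Effective rate = mu * efficiency = 27.4 * 0.62 = 16.99 per hour

16.99 per hour


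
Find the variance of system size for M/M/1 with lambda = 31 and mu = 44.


rho = 31/44; Var(N) = rho/(1-rho)^2 = 8.07

8.07


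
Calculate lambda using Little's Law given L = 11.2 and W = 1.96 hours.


lambda = L / W = 11.2 / 1.96 = 5.71 per hour

5.71 per hour


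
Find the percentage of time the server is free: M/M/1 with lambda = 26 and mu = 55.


Idle fraction = (1 - rho) * 100 = (1 - 26/55) * 100 = 52.7%

52.7%


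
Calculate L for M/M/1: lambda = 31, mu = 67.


rho = 31/67; L = rho/(1-rho) = 0.86

0.86


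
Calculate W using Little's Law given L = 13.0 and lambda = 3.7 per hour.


W = L / lambda = 13.0 / 3.7 = 3.5135 hours

3.5135 hours


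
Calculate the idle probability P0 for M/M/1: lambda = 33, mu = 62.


P0 = 1 - rho = 1 - 33/62 = 0.4677

0.4677


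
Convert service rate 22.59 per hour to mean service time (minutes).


Mean service time = 60/mu = 60/22.59 = 2.66 minutes

2.66 minutes


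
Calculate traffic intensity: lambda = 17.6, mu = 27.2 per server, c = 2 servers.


rho = lambda / (c * mu) = 17.6 / (2 * 27.2) = 0.3235

0.3235


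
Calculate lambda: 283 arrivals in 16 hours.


lambda = total arrivals / time = 283 / 16 = 17.69 per hour

17.69 per hour


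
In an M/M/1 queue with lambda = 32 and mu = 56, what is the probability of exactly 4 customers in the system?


rho = 32/56; P(n) = (1-rho)*rho^n = (1-32/56)*(32/56)^4 = 0.0457

0.0457


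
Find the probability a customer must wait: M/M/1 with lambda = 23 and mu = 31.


P(wait) = rho = lambda/mu = 23/31 = 0.7419

0.7419


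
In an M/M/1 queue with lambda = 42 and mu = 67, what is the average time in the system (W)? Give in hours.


W = 1/(mu - lambda) = 1/(67 - 42) = 0.04 hours

0.04 hours


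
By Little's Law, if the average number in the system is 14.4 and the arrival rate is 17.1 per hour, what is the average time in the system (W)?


W = L / lambda = 14.4 / 17.1 = 0.8421 hours

0.8421 hours


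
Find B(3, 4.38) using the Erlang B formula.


B(N,A) = (A^N/N!) / sum(A^k/k!, k=0..N) with N=3, A=4.38 = 0.4833

0.4833


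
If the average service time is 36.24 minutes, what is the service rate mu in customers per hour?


mu = 60 / avg_service_time = 60 / 36.24 = 1.66 per hour

1.66 per hour


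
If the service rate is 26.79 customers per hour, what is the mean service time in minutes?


Mean service time = 60/mu = 60/26.79 = 2.24 minutes

2.24 minutes


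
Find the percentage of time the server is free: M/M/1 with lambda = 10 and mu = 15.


Idle fraction = (1 - rho) * 100 = (1 - 10/15) * 100 = 33.3%

33.3%


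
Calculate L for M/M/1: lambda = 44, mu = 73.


rho = 44/73; L = rho/(1-rho) = 1.52

1.52


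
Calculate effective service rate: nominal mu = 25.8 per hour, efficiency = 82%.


Effective rate = mu * efficiency = 25.8 * 0.82 = 21.16 per hour

21.16 per hour


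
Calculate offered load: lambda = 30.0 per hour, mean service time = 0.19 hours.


Offered load a = lambda * E[S] = 30.0 * 0.19 = 5.7 Erlangs

5.7 Erlangs


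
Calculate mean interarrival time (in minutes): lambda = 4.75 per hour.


Mean interarrival time = 60/lambda = 60/4.75 = 12.63 minutes

12.63 minutes


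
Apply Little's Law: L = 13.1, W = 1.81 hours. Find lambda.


lambda = L / W = 13.1 / 1.81 = 7.24 per hour

7.24 per hour


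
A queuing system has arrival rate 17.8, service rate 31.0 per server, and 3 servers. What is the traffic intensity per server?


rho = lambda / (c * mu) = 17.8 / (3 * 31.0) = 0.1914

0.1914


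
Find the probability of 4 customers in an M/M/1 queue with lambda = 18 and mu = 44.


rho = 18/44; P(n) = (1-rho)*rho^n = (1-18/44)*(18/44)^4 = 0.0166

0.0166


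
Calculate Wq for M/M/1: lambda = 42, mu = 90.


rho = 42/90; Wq = rho/(mu - lambda) = 0.0097 hours

0.0097 hours


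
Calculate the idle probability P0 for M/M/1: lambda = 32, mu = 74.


P0 = 1 - rho = 1 - 32/74 = 0.5676

0.5676


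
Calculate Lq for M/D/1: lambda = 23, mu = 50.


M/D/1: Lq = rho^2 / (2*(1-rho)) where rho = 23/50; Lq = 0.2

0.2


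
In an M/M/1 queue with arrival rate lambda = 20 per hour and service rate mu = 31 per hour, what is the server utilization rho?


rho = lambda/mu = 20/31 = 0.6452

0.6452


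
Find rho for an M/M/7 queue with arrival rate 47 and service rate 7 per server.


rho = lambda/(c*mu) = 47/(7*7) = 0.9592

0.9592


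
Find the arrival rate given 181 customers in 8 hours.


lambda = total arrivals / time = 181 / 8 = 22.63 per hour

22.63 per hour


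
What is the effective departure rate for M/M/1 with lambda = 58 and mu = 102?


For a stable queue (lambda < mu), throughput = lambda = 58 per hour

58 per hour


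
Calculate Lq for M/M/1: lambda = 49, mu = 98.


rho = 49/98; Lq = rho^2/(1-rho) = 0.5

0.5


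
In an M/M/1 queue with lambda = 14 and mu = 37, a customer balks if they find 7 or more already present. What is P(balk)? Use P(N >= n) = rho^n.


P(N >= 7) = rho^7 = (14/37)^7 = 0.0011

0.0011


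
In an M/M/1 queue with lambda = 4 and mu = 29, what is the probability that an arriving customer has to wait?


P(wait) = rho = lambda/mu = 4/29 = 0.1379

0.1379
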